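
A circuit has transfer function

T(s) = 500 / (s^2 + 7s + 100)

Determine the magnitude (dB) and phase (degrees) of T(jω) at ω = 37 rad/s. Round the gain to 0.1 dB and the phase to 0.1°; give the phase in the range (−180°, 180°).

-8.3 dB, -168.5°

At s = jω = j37:
quadratic: (j37)² + 7·j37 + 100 = -1269 + j259 → |·| ≈ 1295.2, ∠ ≈ 168.46°
|T| = 500 / 1295.2 ≈ 0.38604
Gain = 20 log₁₀(0.38604) ≈ -8.27 dB
∠T = 0.00° − 168.46° = -168.46°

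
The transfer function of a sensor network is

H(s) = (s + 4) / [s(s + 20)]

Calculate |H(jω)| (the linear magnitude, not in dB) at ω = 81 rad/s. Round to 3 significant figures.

0.0120

At s = jω = j81:
zero (s+4): 4 + j81 → |·| = √(4²+81²) = √6577 ≈ 81.099, ∠ = arctan(81/4) ≈ 87.17°
pole (s+20): 20 + j81 → |·| = √(20²+81²) = √6961 ≈ 83.433, ∠ = arctan(81/20) ≈ 76.13°
pole at origin: |s| = 81, ∠ = 90.00° (in denominator)
|H| = 1 · 81.099 / 6758.1 ≈ 0.012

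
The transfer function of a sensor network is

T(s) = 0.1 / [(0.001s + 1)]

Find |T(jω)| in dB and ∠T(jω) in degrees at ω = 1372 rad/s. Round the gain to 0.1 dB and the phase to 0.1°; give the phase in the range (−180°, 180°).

-24.6 dB, -53.9°

At ω = 1372 rad/s:
pole (1 + j1372·0.001) = 1 + j1.372 → |·| ≈ 1.6978, ∠ ≈ 53.91°
|T| = 0.1 · 1 / (1.6978) ≈ 0.0589
Gain = 20 log₁₀(0.0589) ≈ -24.60 dB
∠T = (0°) − (53.91°) = -53.91°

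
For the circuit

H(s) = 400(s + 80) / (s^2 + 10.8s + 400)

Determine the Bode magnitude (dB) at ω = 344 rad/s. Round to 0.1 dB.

1.6 dB

At s = jω = j344:
zero (s+80): 80 + j344 → |·| = √(80²+344²) = √124736 ≈ 353.18, ∠ = arctan(344/80) ≈ 76.91°
quadratic: (j344)² + 10.8·j344 + 400 = -117936 + j3715.2 → |·| ≈ 1.1799e+05, ∠ ≈ 178.20°
|H| = 400 · 353.18 / 1.1799e+05 ≈ 1.1973
Gain = 20 log₁₀(1.1973) ≈ 1.56 dB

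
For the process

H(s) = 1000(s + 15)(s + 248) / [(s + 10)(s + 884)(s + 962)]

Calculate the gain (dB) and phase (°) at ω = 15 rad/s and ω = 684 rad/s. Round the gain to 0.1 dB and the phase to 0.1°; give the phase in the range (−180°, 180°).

At s = jω = j15:
zero (s+15): 15 + j15 → |·| = √(15²+15²) = √450 ≈ 21.213, ∠ = arctan(15/15) ≈ 45.00°
zero (s+248): 248 + j15 → |·| = √(248²+15²) = √61729 ≈ 248.45, ∠ = arctan(15/248) ≈ 3.46°
pole (s+10): 10 + j15 → |·| = √(10²+15²) = √325 ≈ 18.028, ∠ = arctan(15/10) ≈ 56.31°
pole (s+884): 884 + j15 → |·| = √(884²+15²) = √781681 ≈ 884.13, ∠ = arctan(15/884) ≈ 0.97°
pole (s+962): 962 + j15 → |·| = √(962²+15²) = √925669 ≈ 962.12, ∠ = arctan(15/962) ≈ 0.89°
|H| = 1000 · 5270.4 / 1.5335e+07 ≈ 0.34368
Gain = 20 log₁₀(0.34368) ≈ -9.28 dB
∠H = 48.46° − 58.17° = -9.71°

At s = jω = j684:
zero (s+15): 15 + j684 → |·| = √(15²+684²) = √468081 ≈ 684.16, ∠ = arctan(684/15) ≈ 88.74°
zero (s+248): 248 + j684 → |·| = √(248²+684²) = √529360 ≈ 727.57, ∠ = arctan(684/248) ≈ 70.07°
pole (s+10): 10 + j684 → |·| = √(10²+684²) = √467956 ≈ 684.07, ∠ = arctan(684/10) ≈ 89.16°
pole (s+884): 884 + j684 → |·| = √(884²+684²) = √1249312 ≈ 1117.7, ∠ = arctan(684/884) ≈ 37.73°
pole (s+962): 962 + j684 → |·| = √(962²+684²) = √1393300 ≈ 1180.4, ∠ = arctan(684/962) ≈ 35.41°
|H| = 1000 · 4.9777e+05 / 9.0252e+08 ≈ 0.55153
Gain = 20 log₁₀(0.55153) ≈ -5.17 dB
∠H = 158.81° − 162.30° = -3.49°

ω = 15: -9.3 dB, -9.7°; ω = 684: -5.2 dB, -3.5°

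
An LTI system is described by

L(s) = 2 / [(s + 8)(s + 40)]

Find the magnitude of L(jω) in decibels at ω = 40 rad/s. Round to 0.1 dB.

At s = jω = j40:
pole (s+8): 8 + j40 → |·| = √(8²+40²) = √1664 ≈ 40.792, ∠ = arctan(40/8) ≈ 78.69°
pole (s+40): 40 + j40 → |·| = √(40²+40²) = √3200 ≈ 56.569, ∠ = arctan(40/40) ≈ 45.00°
|L| = 2 / 2307.6 ≈ 0.0008667
Gain = 20 log₁₀(0.0008667) ≈ -61.24 dB

-61.2 dB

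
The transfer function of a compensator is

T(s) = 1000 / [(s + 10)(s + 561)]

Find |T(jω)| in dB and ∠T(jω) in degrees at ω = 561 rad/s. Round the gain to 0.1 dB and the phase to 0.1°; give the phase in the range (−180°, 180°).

-53.0 dB, -134.0°

At s = jω = j561:
pole (s+10): 10 + j561 → |·| = √(10²+561²) = √314821 ≈ 561.09, ∠ = arctan(561/10) ≈ 88.98°
pole (s+561): 561 + j561 → |·| = √(561²+561²) = √629442 ≈ 793.37, ∠ = arctan(561/561) ≈ 45.00°
|T| = 1000 / 4.4515e+05 ≈ 0.0022464
Gain = 20 log₁₀(0.0022464) ≈ -52.97 dB
∠T = 0.00° − 133.98° = -133.98°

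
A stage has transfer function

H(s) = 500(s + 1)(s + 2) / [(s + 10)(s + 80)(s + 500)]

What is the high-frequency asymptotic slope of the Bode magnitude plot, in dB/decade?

-20 dB/decade

Each pole contributes −20 dB/decade at high frequency; each zero contributes +20 dB/decade.
Net: 2 zero(s) − 3 pole(s) → -20 dB/decade.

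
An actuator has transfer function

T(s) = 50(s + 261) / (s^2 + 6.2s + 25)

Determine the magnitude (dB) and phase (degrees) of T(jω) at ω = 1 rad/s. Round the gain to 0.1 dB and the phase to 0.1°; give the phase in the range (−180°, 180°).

At s = jω = j1:
zero (s+261): 261 + j1 → |·| = √(261²+1²) = √68122 ≈ 261, ∠ = arctan(1/261) ≈ 0.22°
quadratic: (j1)² + 6.2·j1 + 25 = 24 + j6.2 → |·| ≈ 24.788, ∠ ≈ 14.48°
|T| = 50 · 261 / 24.788 ≈ 526.46
Gain = 20 log₁₀(526.46) ≈ 54.43 dB
∠T = 0.22° − 14.48° = -14.26°

54.4 dB, -14.3°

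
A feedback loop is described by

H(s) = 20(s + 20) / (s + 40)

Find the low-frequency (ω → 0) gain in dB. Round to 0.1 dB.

H(0) = 20·20 / (40) = 10
20 log₁₀(10) ≈ 20.00 dB

20.0 dB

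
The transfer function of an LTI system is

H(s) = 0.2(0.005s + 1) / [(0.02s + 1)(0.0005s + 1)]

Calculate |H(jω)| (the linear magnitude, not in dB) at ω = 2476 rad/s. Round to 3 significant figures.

At ω = 2476 rad/s:
zero (1 + j2476·0.005) = 1 + j12.38 → |·| ≈ 12.42, ∠ ≈ 85.38°
pole (1 + j2476·0.02) = 1 + j49.52 → |·| ≈ 49.53, ∠ ≈ 88.84°
pole (1 + j2476·0.0005) = 1 + j1.238 → |·| ≈ 1.5914, ∠ ≈ 51.07°
|H| = 0.2 · 12.42 / (49.53 · 1.5914) ≈ 0.031514

0.0315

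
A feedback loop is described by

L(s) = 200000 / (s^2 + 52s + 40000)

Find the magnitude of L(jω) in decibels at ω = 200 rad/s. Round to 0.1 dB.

At s = jω = j200:
quadratic: (j200)² + 52·j200 + 40000 = 0 + j10400 → |·| ≈ 10400, ∠ ≈ 90.00°
|L| = 200000 / 10400 ≈ 19.231
Gain = 20 log₁₀(19.231) ≈ 25.68 dB

25.7 dB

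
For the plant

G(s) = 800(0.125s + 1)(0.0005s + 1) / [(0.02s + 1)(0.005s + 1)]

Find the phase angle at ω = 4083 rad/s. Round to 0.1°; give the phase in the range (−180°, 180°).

-22.7°

At ω = 4083 rad/s:
zero (1 + j4083·0.125) = 1 + j510.375 → |·| ≈ 510.38, ∠ ≈ 89.89°
zero (1 + j4083·0.0005) = 1 + j2.0415 → |·| ≈ 2.2733, ∠ ≈ 63.90°
pole (1 + j4083·0.02) = 1 + j81.66 → |·| ≈ 81.666, ∠ ≈ 89.30°
pole (1 + j4083·0.005) = 1 + j20.415 → |·| ≈ 20.439, ∠ ≈ 87.20°
∠G = (89.89° + 63.90°) − (89.30° + 87.20°) = -22.71°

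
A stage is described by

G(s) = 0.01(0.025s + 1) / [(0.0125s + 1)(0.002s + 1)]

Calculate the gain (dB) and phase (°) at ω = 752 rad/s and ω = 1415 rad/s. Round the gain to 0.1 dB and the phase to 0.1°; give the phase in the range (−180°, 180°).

At ω = 752 rad/s:
zero (1 + j752·0.025) = 1 + j18.8 → |·| ≈ 18.827, ∠ ≈ 86.96°
pole (1 + j752·0.0125) = 1 + j9.4 → |·| ≈ 9.453, ∠ ≈ 83.93°
pole (1 + j752·0.002) = 1 + j1.504 → |·| ≈ 1.8061, ∠ ≈ 56.38°
|G| = 0.01 · 18.827 / (9.453 · 1.8061) ≈ 0.011027
Gain = 20 log₁₀(0.011027) ≈ -39.15 dB
∠G = (86.96°) − (83.93° + 56.38°) = -53.35°

At ω = 1415 rad/s:
zero (1 + j1415·0.025) = 1 + j35.375 → |·| ≈ 35.389, ∠ ≈ 88.38°
pole (1 + j1415·0.0125) = 1 + j17.6875 → |·| ≈ 17.716, ∠ ≈ 86.76°
pole (1 + j1415·0.002) = 1 + j2.83 → |·| ≈ 3.0015, ∠ ≈ 70.54°
|G| = 0.01 · 35.389 / (17.716 · 3.0015) ≈ 0.0066552
Gain = 20 log₁₀(0.0066552) ≈ -43.54 dB
∠G = (88.38°) − (86.76° + 70.54°) = -68.92°

ω = 752: -39.2 dB, -53.4°; ω = 1415: -43.5 dB, -68.9°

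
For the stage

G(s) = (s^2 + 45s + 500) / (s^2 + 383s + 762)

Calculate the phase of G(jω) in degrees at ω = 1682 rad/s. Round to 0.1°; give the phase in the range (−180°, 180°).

11.3°

Substitute s = j1682:
Numerator: (j1682)^2 + 45(j1682) + 500 = -2828624 + j75690
Denominator: (j1682)^2 + 383(j1682) + 762 = -2828362 + j644206
|N| = √(2828624² + 75690²) ≈ 2.8296e+06, ∠N ≈ 178.47°
|D| = √(2828362² + 644206²) ≈ 2.9008e+06, ∠D ≈ 167.17°
∠G = 178.47° − 167.17° = 11.30°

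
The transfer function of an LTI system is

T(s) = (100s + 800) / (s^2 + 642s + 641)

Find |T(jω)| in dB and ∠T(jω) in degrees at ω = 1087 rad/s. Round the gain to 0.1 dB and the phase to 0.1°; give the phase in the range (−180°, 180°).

Substitute s = j1087:
Numerator: 100(j1087) + 800 = 800 + j108700
Denominator: (j1087)^2 + 642(j1087) + 641 = -1180928 + j697854
|N| = √(800² + 108700²) ≈ 1.087e+05, ∠N ≈ 89.58°
|D| = √(1180928² + 697854²) ≈ 1.3717e+06, ∠D ≈ 149.42°
|T| = 1.087e+05 / 1.3717e+06 ≈ 0.079245
Gain = 20 log₁₀(0.079245) ≈ -22.02 dB
∠T = 89.58° − 149.42° = -59.84°

-22.0 dB, -59.8°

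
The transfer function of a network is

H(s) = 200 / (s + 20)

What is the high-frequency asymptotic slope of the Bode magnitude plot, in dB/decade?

Each pole contributes −20 dB/decade at high frequency; each zero contributes +20 dB/decade.
Net: 0 zero(s) − 1 pole(s) → -20 dB/decade.

-20 dB/decade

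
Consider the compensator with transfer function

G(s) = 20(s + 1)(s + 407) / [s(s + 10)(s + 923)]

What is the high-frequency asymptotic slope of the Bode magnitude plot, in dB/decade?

Each pole contributes −20 dB/decade at high frequency; each zero contributes +20 dB/decade.
Net: 2 zero(s) − 3 pole(s) → -20 dB/decade.

-20 dB/decade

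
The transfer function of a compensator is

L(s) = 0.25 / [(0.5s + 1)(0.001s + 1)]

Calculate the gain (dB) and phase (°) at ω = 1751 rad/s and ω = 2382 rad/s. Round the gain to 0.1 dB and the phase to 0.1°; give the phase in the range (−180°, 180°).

At ω = 1751 rad/s:
pole (1 + j1751·0.5) = 1 + j875.5 → |·| ≈ 875.5, ∠ ≈ 89.93°
pole (1 + j1751·0.001) = 1 + j1.751 → |·| ≈ 2.0164, ∠ ≈ 60.27°
|L| = 0.25 · 1 / (875.5 · 2.0164) ≈ 0.00014161
Gain = 20 log₁₀(0.00014161) ≈ -76.98 dB
∠L = (0°) − (89.93° + 60.27°) = -150.20°

At ω = 2382 rad/s:
pole (1 + j2382·0.5) = 1 + j1191 → |·| ≈ 1191, ∠ ≈ 89.95°
pole (1 + j2382·0.001) = 1 + j2.382 → |·| ≈ 2.5834, ∠ ≈ 67.23°
|L| = 0.25 · 1 / (1191 · 2.5834) ≈ 8.1252e-05
Gain = 20 log₁₀(8.1252e-05) ≈ -81.80 dB
∠L = (0°) − (89.95° + 67.23°) = -157.18°

ω = 1751: -77.0 dB, -150.2°; ω = 2382: -81.8 dB, -157.2°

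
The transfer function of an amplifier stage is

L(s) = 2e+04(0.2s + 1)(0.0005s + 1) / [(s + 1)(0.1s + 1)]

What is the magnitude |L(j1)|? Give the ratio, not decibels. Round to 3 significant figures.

1.44e+04

At ω = 1 rad/s:
zero (1 + j1·0.2) = 1 + j0.2 → |·| ≈ 1.0198, ∠ ≈ 11.31°
zero (1 + j1·0.0005) = 1 + j0.0005 → |·| ≈ 1, ∠ ≈ 0.03°
pole (1 + j1·1) = 1 + j1 → |·| ≈ 1.4142, ∠ ≈ 45.00°
pole (1 + j1·0.1) = 1 + j0.1 → |·| ≈ 1.005, ∠ ≈ 5.71°
|L| = 2e+04 · 1.0198 · 1 / (1.4142 · 1.005) ≈ 14351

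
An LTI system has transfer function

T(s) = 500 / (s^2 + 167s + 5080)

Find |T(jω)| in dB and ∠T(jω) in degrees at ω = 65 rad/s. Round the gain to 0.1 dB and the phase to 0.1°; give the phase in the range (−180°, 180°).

Substitute s = j65:
Numerator: 500 = 500 + j0
Denominator: (j65)^2 + 167(j65) + 5080 = 855 + j10855
|N| = √(500² + 0²) ≈ 500, ∠N ≈ 0.00°
|D| = √(855² + 10855²) ≈ 10889, ∠D ≈ 85.50°
|T| = 500 / 10889 ≈ 0.045918
Gain = 20 log₁₀(0.045918) ≈ -26.76 dB
∠T = 0.00° − 85.50° = -85.50°

-26.8 dB, -85.5°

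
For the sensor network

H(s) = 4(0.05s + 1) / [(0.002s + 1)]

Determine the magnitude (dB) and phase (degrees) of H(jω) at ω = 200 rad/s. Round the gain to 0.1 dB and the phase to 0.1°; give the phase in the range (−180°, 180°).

At ω = 200 rad/s:
zero (1 + j200·0.05) = 1 + j10 → |·| ≈ 10.05, ∠ ≈ 84.29°
pole (1 + j200·0.002) = 1 + j0.4 → |·| ≈ 1.077, ∠ ≈ 21.80°
|H| = 4 · 10.05 / (1.077) ≈ 37.326
Gain = 20 log₁₀(37.326) ≈ 31.44 dB
∠H = (84.29°) − (21.80°) = 62.49°

31.4 dB, 62.5°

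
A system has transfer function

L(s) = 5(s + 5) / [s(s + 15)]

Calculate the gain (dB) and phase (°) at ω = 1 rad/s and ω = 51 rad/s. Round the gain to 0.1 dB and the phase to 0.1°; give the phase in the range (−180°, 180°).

At s = jω = j1:
zero (s+5): 5 + j1 → |·| = √(5²+1²) = √26 ≈ 5.099, ∠ = arctan(1/5) ≈ 11.31°
pole (s+15): 15 + j1 → |·| = √(15²+1²) = √226 ≈ 15.033, ∠ = arctan(1/15) ≈ 3.81°
pole at origin: |s| = 1, ∠ = 90.00° (in denominator)
|L| = 5 · 5.099 / 15.033 ≈ 1.6959
Gain = 20 log₁₀(1.6959) ≈ 4.59 dB
∠L = 11.31° − 93.81° = -82.50°

At s = jω = j51:
zero (s+5): 5 + j51 → |·| = √(5²+51²) = √2626 ≈ 51.245, ∠ = arctan(51/5) ≈ 84.40°
pole (s+15): 15 + j51 → |·| = √(15²+51²) = √2826 ≈ 53.16, ∠ = arctan(51/15) ≈ 73.61°
pole at origin: |s| = 51, ∠ = 90.00° (in denominator)
|L| = 5 · 51.245 / 2711.2 ≈ 0.094506
Gain = 20 log₁₀(0.094506) ≈ -20.49 dB
∠L = 84.40° − 163.61° = -79.21°

ω = 1: 4.6 dB, -82.5°; ω = 51: -20.5 dB, -79.2°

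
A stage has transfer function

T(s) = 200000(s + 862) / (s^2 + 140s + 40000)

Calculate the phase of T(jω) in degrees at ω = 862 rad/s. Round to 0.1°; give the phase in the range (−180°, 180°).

-125.3°

At s = jω = j862:
zero (s+862): 862 + j862 → |·| = √(862²+862²) = √1486088 ≈ 1219.1, ∠ = arctan(862/862) ≈ 45.00°
quadratic: (j862)² + 140·j862 + 40000 = -703044 + j120680 → |·| ≈ 7.1333e+05, ∠ ≈ 170.26°
∠T = 45.00° − 170.26° = -125.26°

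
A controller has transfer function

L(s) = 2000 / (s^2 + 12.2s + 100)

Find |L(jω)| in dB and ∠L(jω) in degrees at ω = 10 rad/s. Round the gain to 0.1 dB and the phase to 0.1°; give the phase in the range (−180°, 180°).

At s = jω = j10:
quadratic: (j10)² + 12.2·j10 + 100 = 0 + j122 → |·| ≈ 122, ∠ ≈ 90.00°
|L| = 2000 / 122 ≈ 16.393
Gain = 20 log₁₀(16.393) ≈ 24.29 dB
∠L = 0.00° − 90.00° = -90.00°

24.3 dB, -90.0°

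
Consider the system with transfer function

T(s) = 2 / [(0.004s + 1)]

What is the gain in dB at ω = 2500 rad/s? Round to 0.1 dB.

At ω = 2500 rad/s:
pole (1 + j2500·0.004) = 1 + j10 → |·| ≈ 10.05, ∠ ≈ 84.29°
|T| = 2 · 1 / (10.05) ≈ 0.199
Gain = 20 log₁₀(0.199) ≈ -14.02 dB

-14.0 dB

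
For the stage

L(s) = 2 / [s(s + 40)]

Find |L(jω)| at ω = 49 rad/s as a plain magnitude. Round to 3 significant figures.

At s = jω = j49:
pole (s+40): 40 + j49 → |·| = √(40²+49²) = √4001 ≈ 63.253, ∠ = arctan(49/40) ≈ 50.77°
pole at origin: |s| = 49, ∠ = 90.00° (in denominator)
|L| = 2 / 3099.4 ≈ 0.00064529

0.000645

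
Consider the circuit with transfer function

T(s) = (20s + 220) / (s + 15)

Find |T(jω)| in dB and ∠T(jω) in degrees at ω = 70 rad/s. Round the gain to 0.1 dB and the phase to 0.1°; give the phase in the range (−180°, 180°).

Substitute s = j70:
Numerator: 20(j70) + 220 = 220 + j1400
Denominator: (j70) + 15 = 15 + j70
|N| = √(220² + 1400²) ≈ 1417.2, ∠N ≈ 81.07°
|D| = √(15² + 70²) ≈ 71.589, ∠D ≈ 77.91°
|T| = 1417.2 / 71.589 ≈ 19.796
Gain = 20 log₁₀(19.796) ≈ 25.93 dB
∠T = 81.07° − 77.91° = 3.16°

25.9 dB, 3.2°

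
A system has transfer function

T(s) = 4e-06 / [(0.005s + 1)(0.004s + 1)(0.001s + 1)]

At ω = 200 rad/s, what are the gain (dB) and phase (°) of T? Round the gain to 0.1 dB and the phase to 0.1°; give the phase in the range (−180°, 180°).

-113.3 dB, -95.0°

At ω = 200 rad/s:
pole (1 + j200·0.005) = 1 + j1 → |·| ≈ 1.4142, ∠ ≈ 45.00°
pole (1 + j200·0.004) = 1 + j0.8 → |·| ≈ 1.2806, ∠ ≈ 38.66°
pole (1 + j200·0.001) = 1 + j0.2 → |·| ≈ 1.0198, ∠ ≈ 11.31°
|T| = 4e-06 · 1 / (1.4142 · 1.2806 · 1.0198) ≈ 2.1658e-06
Gain = 20 log₁₀(2.1658e-06) ≈ -113.29 dB
∠T = (0°) − (45.00° + 38.66° + 11.31°) = -94.97°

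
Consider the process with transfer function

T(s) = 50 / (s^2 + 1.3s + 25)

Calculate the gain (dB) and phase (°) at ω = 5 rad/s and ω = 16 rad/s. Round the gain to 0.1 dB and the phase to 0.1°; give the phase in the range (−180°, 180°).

ω = 5: 17.7 dB, -90.0°; ω = 16: -13.3 dB, -174.9°

At s = jω = j5:
quadratic: (j5)² + 1.3·j5 + 25 = 0 + j6.5 → |·| ≈ 6.5, ∠ ≈ 90.00°
|T| = 50 / 6.5 ≈ 7.6923
Gain = 20 log₁₀(7.6923) ≈ 17.72 dB
∠T = 0.00° − 90.00° = -90.00°

At s = jω = j16:
quadratic: (j16)² + 1.3·j16 + 25 = -231 + j20.8 → |·| ≈ 231.93, ∠ ≈ 174.85°
|T| = 50 / 231.93 ≈ 0.21558
Gain = 20 log₁₀(0.21558) ≈ -13.33 dB
∠T = 0.00° − 174.85° = -174.85°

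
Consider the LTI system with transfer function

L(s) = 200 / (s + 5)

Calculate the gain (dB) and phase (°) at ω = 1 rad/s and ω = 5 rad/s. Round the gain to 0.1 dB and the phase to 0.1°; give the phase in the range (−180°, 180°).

Substitute s = j1:
Numerator: 200 = 200 + j0
Denominator: (j1) + 5 = 5 + j1
|N| = √(200² + 0²) ≈ 200, ∠N ≈ 0.00°
|D| = √(5² + 1²) ≈ 5.099, ∠D ≈ 11.31°
|L| = 200 / 5.099 ≈ 39.223
Gain = 20 log₁₀(39.223) ≈ 31.87 dB
∠L = 0.00° − 11.31° = -11.31°

Substitute s = j5:
Numerator: 200 = 200 + j0
Denominator: (j5) + 5 = 5 + j5
|N| = √(200² + 0²) ≈ 200, ∠N ≈ 0.00°
|D| = √(5² + 5²) ≈ 7.0711, ∠D ≈ 45.00°
|L| = 200 / 7.0711 ≈ 28.284
Gain = 20 log₁₀(28.284) ≈ 29.03 dB
∠L = 0.00° − 45.00° = -45.00°

ω = 1: 31.9 dB, -11.3°; ω = 5: 29.0 dB, -45.0°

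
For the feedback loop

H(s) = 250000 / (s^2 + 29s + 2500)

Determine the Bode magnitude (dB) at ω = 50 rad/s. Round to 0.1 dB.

At s = jω = j50:
quadratic: (j50)² + 29·j50 + 2500 = 0 + j1450 → |·| ≈ 1450, ∠ ≈ 90.00°
|H| = 250000 / 1450 ≈ 172.41
Gain = 20 log₁₀(172.41) ≈ 44.73 dB

44.7 dB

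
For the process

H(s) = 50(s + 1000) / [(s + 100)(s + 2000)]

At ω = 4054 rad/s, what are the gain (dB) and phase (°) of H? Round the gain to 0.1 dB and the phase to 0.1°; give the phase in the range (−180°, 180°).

-38.9 dB, -76.2°

At s = jω = j4054:
zero (s+1000): 1000 + j4054 → |·| = √(1000²+4054²) = √17434916 ≈ 4175.5, ∠ = arctan(4054/1000) ≈ 76.14°
pole (s+100): 100 + j4054 → |·| = √(100²+4054²) = √16444916 ≈ 4055.2, ∠ = arctan(4054/100) ≈ 88.59°
pole (s+2000): 2000 + j4054 → |·| = √(2000²+4054²) = √20434916 ≈ 4520.5, ∠ = arctan(4054/2000) ≈ 63.74°
|H| = 50 · 4175.5 / 1.8332e+07 ≈ 0.011389
Gain = 20 log₁₀(0.011389) ≈ -38.87 dB
∠H = 76.14° − 152.33° = -76.19°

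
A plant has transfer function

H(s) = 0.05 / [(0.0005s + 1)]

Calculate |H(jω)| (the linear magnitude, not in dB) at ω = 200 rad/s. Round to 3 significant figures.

0.0498

At ω = 200 rad/s:
pole (1 + j200·0.0005) = 1 + j0.1 → |·| ≈ 1.005, ∠ ≈ 5.71°
|H| = 0.05 · 1 / (1.005) ≈ 0.049751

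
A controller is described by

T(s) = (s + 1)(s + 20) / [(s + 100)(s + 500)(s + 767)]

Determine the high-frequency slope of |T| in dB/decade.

-20 dB/decade

Each pole contributes −20 dB/decade at high frequency; each zero contributes +20 dB/decade.
Net: 2 zero(s) − 3 pole(s) → -20 dB/decade.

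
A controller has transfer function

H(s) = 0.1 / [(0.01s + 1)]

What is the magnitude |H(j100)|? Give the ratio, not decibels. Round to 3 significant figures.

0.0707

At ω = 100 rad/s:
pole (1 + j100·0.01) = 1 + j1 → |·| ≈ 1.4142, ∠ ≈ 45.00°
|H| = 0.1 · 1 / (1.4142) ≈ 0.070711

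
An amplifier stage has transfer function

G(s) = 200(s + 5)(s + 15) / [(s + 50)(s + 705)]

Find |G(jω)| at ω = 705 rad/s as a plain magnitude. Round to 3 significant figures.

141

At s = jω = j705:
zero (s+5): 5 + j705 → |·| = √(5²+705²) = √497050 ≈ 705.02, ∠ = arctan(705/5) ≈ 89.59°
zero (s+15): 15 + j705 → |·| = √(15²+705²) = √497250 ≈ 705.16, ∠ = arctan(705/15) ≈ 88.78°
pole (s+50): 50 + j705 → |·| = √(50²+705²) = √499525 ≈ 706.77, ∠ = arctan(705/50) ≈ 85.94°
pole (s+705): 705 + j705 → |·| = √(705²+705²) = √994050 ≈ 997.02, ∠ = arctan(705/705) ≈ 45.00°
|G| = 200 · 4.9715e+05 / 7.0466e+05 ≈ 141.1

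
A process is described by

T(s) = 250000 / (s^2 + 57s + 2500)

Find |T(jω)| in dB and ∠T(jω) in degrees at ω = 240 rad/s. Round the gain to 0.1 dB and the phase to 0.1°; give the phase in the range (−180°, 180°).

12.9 dB, -166.1°

At s = jω = j240:
quadratic: (j240)² + 57·j240 + 2500 = -55100 + j13680 → |·| ≈ 56773, ∠ ≈ 166.06°
|T| = 250000 / 56773 ≈ 4.4035
Gain = 20 log₁₀(4.4035) ≈ 12.88 dB
∠T = 0.00° − 166.06° = -166.06°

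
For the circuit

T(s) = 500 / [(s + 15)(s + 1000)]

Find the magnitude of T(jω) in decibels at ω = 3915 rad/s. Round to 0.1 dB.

-90.0 dB

At s = jω = j3915:
pole (s+15): 15 + j3915 → |·| = √(15²+3915²) = √15327450 ≈ 3915, ∠ = arctan(3915/15) ≈ 89.78°
pole (s+1000): 1000 + j3915 → |·| = √(1000²+3915²) = √16327225 ≈ 4040.7, ∠ = arctan(3915/1000) ≈ 75.67°
|T| = 500 / 1.5819e+07 ≈ 3.1608e-05
Gain = 20 log₁₀(3.1608e-05) ≈ -90.00 dB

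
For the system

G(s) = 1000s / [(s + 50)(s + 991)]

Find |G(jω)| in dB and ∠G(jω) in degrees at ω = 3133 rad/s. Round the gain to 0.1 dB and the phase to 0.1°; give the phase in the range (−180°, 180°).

-10.3 dB, -71.5°

At s = jω = j3133:
zero at origin: s = j3133 → |·| = 3133, ∠ = 90.00°
pole (s+50): 50 + j3133 → |·| = √(50²+3133²) = √9818189 ≈ 3133.4, ∠ = arctan(3133/50) ≈ 89.09°
pole (s+991): 991 + j3133 → |·| = √(991²+3133²) = √10797770 ≈ 3286, ∠ = arctan(3133/991) ≈ 72.45°
|G| = 1000 · 3133 / 1.0296e+07 ≈ 0.30429
Gain = 20 log₁₀(0.30429) ≈ -10.33 dB
∠G = 90.00° − 161.54° = -71.54°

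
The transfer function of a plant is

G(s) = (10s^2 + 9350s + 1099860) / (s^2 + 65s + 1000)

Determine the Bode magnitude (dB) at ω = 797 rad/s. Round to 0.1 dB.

Substitute s = j797:
Numerator: 10(j797)^2 + 9350(j797) + 1099860 = -5252230 + j7451950
Denominator: (j797)^2 + 65(j797) + 1000 = -634209 + j51805
|N| = √(5252230² + 7451950²) ≈ 9.1169e+06, ∠N ≈ 125.18°
|D| = √(634209² + 51805²) ≈ 6.3632e+05, ∠D ≈ 175.33°
|G| = 9.1169e+06 / 6.3632e+05 ≈ 14.328
Gain = 20 log₁₀(14.328) ≈ 23.12 dB

23.1 dB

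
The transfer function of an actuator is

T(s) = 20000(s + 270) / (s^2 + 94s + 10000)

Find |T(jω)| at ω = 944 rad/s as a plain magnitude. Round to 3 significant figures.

22.2

At s = jω = j944:
zero (s+270): 270 + j944 → |·| = √(270²+944²) = √964036 ≈ 981.85, ∠ = arctan(944/270) ≈ 74.04°
quadratic: (j944)² + 94·j944 + 10000 = -881136 + j88736 → |·| ≈ 8.8559e+05, ∠ ≈ 174.25°
|T| = 20000 · 981.85 / 8.8559e+05 ≈ 22.174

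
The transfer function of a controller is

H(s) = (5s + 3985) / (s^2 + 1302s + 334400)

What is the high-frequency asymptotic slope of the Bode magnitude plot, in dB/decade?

Each pole contributes −20 dB/decade at high frequency; each zero contributes +20 dB/decade.
Net: 1 zero(s) − 2 pole(s) → -20 dB/decade.

-20 dB/decade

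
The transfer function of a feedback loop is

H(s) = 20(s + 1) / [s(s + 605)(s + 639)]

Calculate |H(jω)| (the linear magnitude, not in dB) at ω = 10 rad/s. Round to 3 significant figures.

At s = jω = j10:
zero (s+1): 1 + j10 → |·| = √(1²+10²) = √101 ≈ 10.05, ∠ = arctan(10/1) ≈ 84.29°
pole (s+605): 605 + j10 → |·| = √(605²+10²) = √366125 ≈ 605.08, ∠ = arctan(10/605) ≈ 0.95°
pole (s+639): 639 + j10 → |·| = √(639²+10²) = √408421 ≈ 639.08, ∠ = arctan(10/639) ≈ 0.90°
pole at origin: |s| = 10, ∠ = 90.00° (in denominator)
|H| = 20 · 10.05 / 3.8669e+06 ≈ 5.198e-05

5.20e-05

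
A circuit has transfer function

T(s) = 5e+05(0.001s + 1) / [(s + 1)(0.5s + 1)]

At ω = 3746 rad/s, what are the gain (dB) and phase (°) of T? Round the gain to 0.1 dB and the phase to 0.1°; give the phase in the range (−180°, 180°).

At ω = 3746 rad/s:
zero (1 + j3746·0.001) = 1 + j3.746 → |·| ≈ 3.8772, ∠ ≈ 75.05°
pole (1 + j3746·1) = 1 + j3746 → |·| ≈ 3746, ∠ ≈ 89.98°
pole (1 + j3746·0.5) = 1 + j1873 → |·| ≈ 1873, ∠ ≈ 89.97°
|T| = 5e+05 · 3.8772 / (3746 · 1873) ≈ 0.2763
Gain = 20 log₁₀(0.2763) ≈ -11.17 dB
∠T = (75.05°) − (89.98° + 89.97°) = -104.90°

-11.2 dB, -104.9°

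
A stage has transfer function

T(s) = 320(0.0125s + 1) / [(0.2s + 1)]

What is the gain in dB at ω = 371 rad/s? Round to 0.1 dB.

At ω = 371 rad/s:
zero (1 + j371·0.0125) = 1 + j4.6375 → |·| ≈ 4.7441, ∠ ≈ 77.83°
pole (1 + j371·0.2) = 1 + j74.2 → |·| ≈ 74.207, ∠ ≈ 89.23°
|T| = 320 · 4.7441 / (74.207) ≈ 20.458
Gain = 20 log₁₀(20.458) ≈ 26.22 dB

26.2 dB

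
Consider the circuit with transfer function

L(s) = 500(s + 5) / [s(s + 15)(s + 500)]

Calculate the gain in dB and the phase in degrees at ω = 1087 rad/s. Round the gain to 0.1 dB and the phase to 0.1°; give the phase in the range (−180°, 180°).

At s = jω = j1087:
zero (s+5): 5 + j1087 → |·| = √(5²+1087²) = √1181594 ≈ 1087, ∠ = arctan(1087/5) ≈ 89.74°
pole (s+15): 15 + j1087 → |·| = √(15²+1087²) = √1181794 ≈ 1087.1, ∠ = arctan(1087/15) ≈ 89.21°
pole (s+500): 500 + j1087 → |·| = √(500²+1087²) = √1431569 ≈ 1196.5, ∠ = arctan(1087/500) ≈ 65.30°
pole at origin: |s| = 1087, ∠ = 90.00° (in denominator)
|L| = 500 · 1087 / 1.4139e+09 ≈ 0.0003844
Gain = 20 log₁₀(0.0003844) ≈ -68.30 dB
∠L = 89.74° − 244.51° = -154.77°

-68.3 dB, -154.8°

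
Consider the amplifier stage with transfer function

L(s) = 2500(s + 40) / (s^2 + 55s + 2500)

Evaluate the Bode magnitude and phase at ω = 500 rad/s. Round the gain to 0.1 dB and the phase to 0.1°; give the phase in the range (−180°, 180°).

At s = jω = j500:
zero (s+40): 40 + j500 → |·| = √(40²+500²) = √251600 ≈ 501.6, ∠ = arctan(500/40) ≈ 85.43°
quadratic: (j500)² + 55·j500 + 2500 = -247500 + j27500 → |·| ≈ 2.4902e+05, ∠ ≈ 173.66°
|L| = 2500 · 501.6 / 2.4902e+05 ≈ 5.0357
Gain = 20 log₁₀(5.0357) ≈ 14.04 dB
∠L = 85.43° − 173.66° = -88.23°

14.0 dB, -88.2°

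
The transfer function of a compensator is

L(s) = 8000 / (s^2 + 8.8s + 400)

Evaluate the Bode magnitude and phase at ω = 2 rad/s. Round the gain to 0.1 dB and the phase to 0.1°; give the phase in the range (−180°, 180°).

At s = jω = j2:
quadratic: (j2)² + 8.8·j2 + 400 = 396 + j17.6 → |·| ≈ 396.39, ∠ ≈ 2.54°
|L| = 8000 / 396.39 ≈ 20.182
Gain = 20 log₁₀(20.182) ≈ 26.10 dB
∠L = 0.00° − 2.54° = -2.54°

26.1 dB, -2.5°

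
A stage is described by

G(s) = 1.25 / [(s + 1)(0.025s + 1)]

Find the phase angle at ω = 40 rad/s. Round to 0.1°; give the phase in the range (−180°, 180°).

At ω = 40 rad/s:
pole (1 + j40·1) = 1 + j40 → |·| ≈ 40.012, ∠ ≈ 88.57°
pole (1 + j40·0.025) = 1 + j1 → |·| ≈ 1.4142, ∠ ≈ 45.00°
∠G = (0°) − (88.57° + 45.00°) = -133.57°

-133.6°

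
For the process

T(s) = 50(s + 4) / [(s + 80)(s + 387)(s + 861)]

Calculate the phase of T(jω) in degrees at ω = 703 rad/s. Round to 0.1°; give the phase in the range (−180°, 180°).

-94.2°

At s = jω = j703:
zero (s+4): 4 + j703 → |·| = √(4²+703²) = √494225 ≈ 703.01, ∠ = arctan(703/4) ≈ 89.67°
pole (s+80): 80 + j703 → |·| = √(80²+703²) = √500609 ≈ 707.54, ∠ = arctan(703/80) ≈ 83.51°
pole (s+387): 387 + j703 → |·| = √(387²+703²) = √643978 ≈ 802.48, ∠ = arctan(703/387) ≈ 61.17°
pole (s+861): 861 + j703 → |·| = √(861²+703²) = √1235530 ≈ 1111.5, ∠ = arctan(703/861) ≈ 39.23°
∠T = 89.67° − 183.91° = -94.24°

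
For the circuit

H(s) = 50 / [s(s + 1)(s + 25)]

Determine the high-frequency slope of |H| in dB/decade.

Each pole contributes −20 dB/decade at high frequency; each zero contributes +20 dB/decade.
Net: 0 zero(s) − 3 pole(s) → -60 dB/decade.

-60 dB/decade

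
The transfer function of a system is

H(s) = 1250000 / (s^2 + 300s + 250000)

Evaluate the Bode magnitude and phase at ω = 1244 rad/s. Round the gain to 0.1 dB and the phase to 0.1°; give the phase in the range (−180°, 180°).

At s = jω = j1244:
quadratic: (j1244)² + 300·j1244 + 250000 = -1297536 + j373200 → |·| ≈ 1.3501e+06, ∠ ≈ 163.95°
|H| = 1250000 / 1.3501e+06 ≈ 0.92586
Gain = 20 log₁₀(0.92586) ≈ -0.67 dB
∠H = 0.00° − 163.95° = -163.95°

-0.7 dB, -164.0°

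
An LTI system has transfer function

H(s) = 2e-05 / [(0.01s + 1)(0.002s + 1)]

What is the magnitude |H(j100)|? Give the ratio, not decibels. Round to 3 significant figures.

1.39e-05

At ω = 100 rad/s:
pole (1 + j100·0.01) = 1 + j1 → |·| ≈ 1.4142, ∠ ≈ 45.00°
pole (1 + j100·0.002) = 1 + j0.2 → |·| ≈ 1.0198, ∠ ≈ 11.31°
|H| = 2e-05 · 1 / (1.4142 · 1.0198) ≈ 1.3868e-05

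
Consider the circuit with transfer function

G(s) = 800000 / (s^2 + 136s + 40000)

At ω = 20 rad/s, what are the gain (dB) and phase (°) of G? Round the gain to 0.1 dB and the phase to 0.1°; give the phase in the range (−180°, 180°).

26.1 dB, -3.9°

At s = jω = j20:
quadratic: (j20)² + 136·j20 + 40000 = 39600 + j2720 → |·| ≈ 39693, ∠ ≈ 3.93°
|G| = 800000 / 39693 ≈ 20.155
Gain = 20 log₁₀(20.155) ≈ 26.09 dB
∠G = 0.00° − 3.93° = -3.93°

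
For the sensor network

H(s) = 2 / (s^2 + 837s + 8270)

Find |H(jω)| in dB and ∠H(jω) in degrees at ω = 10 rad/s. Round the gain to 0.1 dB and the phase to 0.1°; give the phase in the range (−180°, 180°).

Substitute s = j10:
Numerator: 2 = 2 + j0
Denominator: (j10)^2 + 837(j10) + 8270 = 8170 + j8370
|N| = √(2² + 0²) ≈ 2, ∠N ≈ 0.00°
|D| = √(8170² + 8370²) ≈ 11696, ∠D ≈ 45.69°
|H| = 2 / 11696 ≈ 0.000171
Gain = 20 log₁₀(0.000171) ≈ -75.34 dB
∠H = 0.00° − 45.69° = -45.69°

-75.3 dB, -45.7°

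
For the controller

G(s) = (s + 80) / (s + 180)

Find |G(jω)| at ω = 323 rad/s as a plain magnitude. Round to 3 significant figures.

0.900

At s = jω = j323:
zero (s+80): 80 + j323 → |·| = √(80²+323²) = √110729 ≈ 332.76, ∠ = arctan(323/80) ≈ 76.09°
pole (s+180): 180 + j323 → |·| = √(180²+323²) = √136729 ≈ 369.77, ∠ = arctan(323/180) ≈ 60.87°
|G| = 1 · 332.76 / 369.77 ≈ 0.89991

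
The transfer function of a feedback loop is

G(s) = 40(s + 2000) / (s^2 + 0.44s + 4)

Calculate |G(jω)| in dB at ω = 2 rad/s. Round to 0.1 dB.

99.2 dB

At s = jω = j2:
zero (s+2000): 2000 + j2 → |·| = √(2000²+2²) = √4000004 ≈ 2000, ∠ = arctan(2/2000) ≈ 0.06°
quadratic: (j2)² + 0.44·j2 + 4 = 0 + j0.88 → |·| ≈ 0.88, ∠ ≈ 90.00°
|G| = 40 · 2000 / 0.88 ≈ 90909
Gain = 20 log₁₀(90909) ≈ 99.17 dB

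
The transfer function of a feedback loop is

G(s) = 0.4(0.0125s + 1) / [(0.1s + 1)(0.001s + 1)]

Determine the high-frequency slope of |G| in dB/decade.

Each pole contributes −20 dB/decade at high frequency; each zero contributes +20 dB/decade.
Net: 1 zero(s) − 2 pole(s) → -20 dB/decade.

-20 dB/decade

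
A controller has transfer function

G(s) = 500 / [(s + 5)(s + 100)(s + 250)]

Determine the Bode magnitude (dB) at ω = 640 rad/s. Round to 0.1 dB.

At s = jω = j640:
pole (s+5): 5 + j640 → |·| = √(5²+640²) = √409625 ≈ 640.02, ∠ = arctan(640/5) ≈ 89.55°
pole (s+100): 100 + j640 → |·| = √(100²+640²) = √419600 ≈ 647.77, ∠ = arctan(640/100) ≈ 81.12°
pole (s+250): 250 + j640 → |·| = √(250²+640²) = √472100 ≈ 687.1, ∠ = arctan(640/250) ≈ 68.66°
|G| = 500 / 2.8486e+08 ≈ 1.7552e-06
Gain = 20 log₁₀(1.7552e-06) ≈ -115.11 dB

-115.1 dB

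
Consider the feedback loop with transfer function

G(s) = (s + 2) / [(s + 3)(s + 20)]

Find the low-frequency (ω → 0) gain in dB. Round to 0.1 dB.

-29.5 dB

G(0) = 1·2 / (3·20) ≈ 0.033333
20 log₁₀(0.033333) ≈ -29.54 dB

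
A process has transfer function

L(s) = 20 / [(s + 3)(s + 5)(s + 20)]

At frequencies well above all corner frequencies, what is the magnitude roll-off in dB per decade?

Each pole contributes −20 dB/decade at high frequency; each zero contributes +20 dB/decade.
Net: 0 zero(s) − 3 pole(s) → -60 dB/decade.

-60 dB/decade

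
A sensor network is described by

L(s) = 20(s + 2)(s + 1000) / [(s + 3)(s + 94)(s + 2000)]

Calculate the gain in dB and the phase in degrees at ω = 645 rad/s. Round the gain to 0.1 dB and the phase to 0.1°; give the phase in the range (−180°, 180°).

At s = jω = j645:
zero (s+2): 2 + j645 → |·| = √(2²+645²) = √416029 ≈ 645, ∠ = arctan(645/2) ≈ 89.82°
zero (s+1000): 1000 + j645 → |·| = √(1000²+645²) = √1416025 ≈ 1190, ∠ = arctan(645/1000) ≈ 32.82°
pole (s+3): 3 + j645 → |·| = √(3²+645²) = √416034 ≈ 645.01, ∠ = arctan(645/3) ≈ 89.73°
pole (s+94): 94 + j645 → |·| = √(94²+645²) = √424861 ≈ 651.81, ∠ = arctan(645/94) ≈ 81.71°
pole (s+2000): 2000 + j645 → |·| = √(2000²+645²) = √4416025 ≈ 2101.4, ∠ = arctan(645/2000) ≈ 17.87°
|L| = 20 · 7.6755e+05 / 8.8348e+08 ≈ 0.017376
Gain = 20 log₁₀(0.017376) ≈ -35.20 dB
∠L = 122.64° − 189.31° = -66.67°

-35.2 dB, -66.7°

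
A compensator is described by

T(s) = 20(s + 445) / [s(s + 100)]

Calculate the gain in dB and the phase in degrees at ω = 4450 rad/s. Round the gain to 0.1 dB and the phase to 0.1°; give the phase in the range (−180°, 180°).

At s = jω = j4450:
zero (s+445): 445 + j4450 → |·| = √(445²+4450²) = √20000525 ≈ 4472.2, ∠ = arctan(4450/445) ≈ 84.29°
pole (s+100): 100 + j4450 → |·| = √(100²+4450²) = √19812500 ≈ 4451.1, ∠ = arctan(4450/100) ≈ 88.71°
pole at origin: |s| = 4450, ∠ = 90.00° (in denominator)
|T| = 20 · 4472.2 / 1.9807e+07 ≈ 0.0045158
Gain = 20 log₁₀(0.0045158) ≈ -46.91 dB
∠T = 84.29° − 178.71° = -94.42°

-46.9 dB, -94.4°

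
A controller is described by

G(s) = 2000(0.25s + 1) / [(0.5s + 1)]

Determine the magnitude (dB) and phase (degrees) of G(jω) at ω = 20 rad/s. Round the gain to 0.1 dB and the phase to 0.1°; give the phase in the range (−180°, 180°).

At ω = 20 rad/s:
zero (1 + j20·0.25) = 1 + j5 → |·| ≈ 5.099, ∠ ≈ 78.69°
pole (1 + j20·0.5) = 1 + j10 → |·| ≈ 10.05, ∠ ≈ 84.29°
|G| = 2000 · 5.099 / (10.05) ≈ 1014.7
Gain = 20 log₁₀(1014.7) ≈ 60.13 dB
∠G = (78.69°) − (84.29°) = -5.60°

60.1 dB, -5.6°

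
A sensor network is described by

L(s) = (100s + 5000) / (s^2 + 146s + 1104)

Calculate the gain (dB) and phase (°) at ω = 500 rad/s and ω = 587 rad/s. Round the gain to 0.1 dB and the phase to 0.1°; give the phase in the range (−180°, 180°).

ω = 500: -14.3 dB, -79.4°; ω = 587: -15.6 dB, -80.9°

Substitute s = j500:
Numerator: 100(j500) + 5000 = 5000 + j50000
Denominator: (j500)^2 + 146(j500) + 1104 = -248896 + j73000
|N| = √(5000² + 50000²) ≈ 50249, ∠N ≈ 84.29°
|D| = √(248896² + 73000²) ≈ 2.5938e+05, ∠D ≈ 163.65°
|L| = 50249 / 2.5938e+05 ≈ 0.19373
Gain = 20 log₁₀(0.19373) ≈ -14.26 dB
∠L = 84.29° − 163.65° = -79.36°

Substitute s = j587:
Numerator: 100(j587) + 5000 = 5000 + j58700
Denominator: (j587)^2 + 146(j587) + 1104 = -343465 + j85702
|N| = √(5000² + 58700²) ≈ 58913, ∠N ≈ 85.13°
|D| = √(343465² + 85702²) ≈ 3.54e+05, ∠D ≈ 165.99°
|L| = 58913 / 3.54e+05 ≈ 0.16642
Gain = 20 log₁₀(0.16642) ≈ -15.58 dB
∠L = 85.13° − 165.99° = -80.86°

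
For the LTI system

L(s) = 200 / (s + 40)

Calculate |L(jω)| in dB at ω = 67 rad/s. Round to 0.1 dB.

8.2 dB

At s = jω = j67:
pole (s+40): 40 + j67 → |·| = √(40²+67²) = √6089 ≈ 78.032, ∠ = arctan(67/40) ≈ 59.16°
|L| = 200 / 78.032 ≈ 2.5631
Gain = 20 log₁₀(2.5631) ≈ 8.18 dB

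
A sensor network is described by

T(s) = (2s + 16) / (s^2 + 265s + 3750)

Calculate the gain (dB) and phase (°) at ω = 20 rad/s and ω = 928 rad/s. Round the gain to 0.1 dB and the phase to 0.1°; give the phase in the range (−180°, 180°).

Substitute s = j20:
Numerator: 2(j20) + 16 = 16 + j40
Denominator: (j20)^2 + 265(j20) + 3750 = 3350 + j5300
|N| = √(16² + 40²) ≈ 43.081, ∠N ≈ 68.20°
|D| = √(3350² + 5300²) ≈ 6270, ∠D ≈ 57.70°
|T| = 43.081 / 6270 ≈ 0.006871
Gain = 20 log₁₀(0.006871) ≈ -43.26 dB
∠T = 68.20° − 57.70° = 10.50°

Substitute s = j928:
Numerator: 2(j928) + 16 = 16 + j1856
Denominator: (j928)^2 + 265(j928) + 3750 = -857434 + j245920
|N| = √(16² + 1856²) ≈ 1856.1, ∠N ≈ 89.51°
|D| = √(857434² + 245920²) ≈ 8.92e+05, ∠D ≈ 164.00°
|T| = 1856.1 / 8.92e+05 ≈ 0.0020808
Gain = 20 log₁₀(0.0020808) ≈ -53.64 dB
∠T = 89.51° − 164.00° = -74.49°

ω = 20: -43.3 dB, 10.5°; ω = 928: -53.6 dB, -74.5°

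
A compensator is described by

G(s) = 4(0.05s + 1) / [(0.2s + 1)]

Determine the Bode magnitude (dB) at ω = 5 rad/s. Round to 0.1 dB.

9.3 dB

At ω = 5 rad/s:
zero (1 + j5·0.05) = 1 + j0.25 → |·| ≈ 1.0308, ∠ ≈ 14.04°
pole (1 + j5·0.2) = 1 + j1 → |·| ≈ 1.4142, ∠ ≈ 45.00°
|G| = 4 · 1.0308 / (1.4142) ≈ 2.9156
Gain = 20 log₁₀(2.9156) ≈ 9.29 dB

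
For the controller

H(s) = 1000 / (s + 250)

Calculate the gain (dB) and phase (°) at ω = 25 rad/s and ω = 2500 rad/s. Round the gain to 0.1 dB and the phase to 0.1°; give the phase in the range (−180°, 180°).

ω = 25: 12.0 dB, -5.7°; ω = 2500: -8.0 dB, -84.3°

Substitute s = j25:
Numerator: 1000 = 1000 + j0
Denominator: (j25) + 250 = 250 + j25
|N| = √(1000² + 0²) ≈ 1000, ∠N ≈ 0.00°
|D| = √(250² + 25²) ≈ 251.25, ∠D ≈ 5.71°
|H| = 1000 / 251.25 ≈ 3.9801
Gain = 20 log₁₀(3.9801) ≈ 12.00 dB
∠H = 0.00° − 5.71° = -5.71°

Substitute s = j2500:
Numerator: 1000 = 1000 + j0
Denominator: (j2500) + 250 = 250 + j2500
|N| = √(1000² + 0²) ≈ 1000, ∠N ≈ 0.00°
|D| = √(250² + 2500²) ≈ 2512.5, ∠D ≈ 84.29°
|H| = 1000 / 2512.5 ≈ 0.39801
Gain = 20 log₁₀(0.39801) ≈ -8.00 dB
∠H = 0.00° − 84.29° = -84.29°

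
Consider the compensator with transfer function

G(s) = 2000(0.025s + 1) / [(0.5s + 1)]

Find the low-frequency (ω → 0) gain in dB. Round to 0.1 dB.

G(0) = 2000 · 1 / 1 = 2000
20 log₁₀(2000) ≈ 66.02 dB

66.0 dB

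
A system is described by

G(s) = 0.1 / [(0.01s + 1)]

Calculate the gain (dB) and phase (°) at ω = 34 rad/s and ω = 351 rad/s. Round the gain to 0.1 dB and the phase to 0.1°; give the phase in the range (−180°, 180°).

At ω = 34 rad/s:
pole (1 + j34·0.01) = 1 + j0.34 → |·| ≈ 1.0562, ∠ ≈ 18.78°
|G| = 0.1 · 1 / (1.0562) ≈ 0.094679
Gain = 20 log₁₀(0.094679) ≈ -20.47 dB
∠G = (0°) − (18.78°) = -18.78°

At ω = 351 rad/s:
pole (1 + j351·0.01) = 1 + j3.51 → |·| ≈ 3.6497, ∠ ≈ 74.10°
|G| = 0.1 · 1 / (3.6497) ≈ 0.0274
Gain = 20 log₁₀(0.0274) ≈ -31.24 dB
∠G = (0°) − (74.10°) = -74.10°

ω = 34: -20.5 dB, -18.8°; ω = 351: -31.2 dB, -74.1°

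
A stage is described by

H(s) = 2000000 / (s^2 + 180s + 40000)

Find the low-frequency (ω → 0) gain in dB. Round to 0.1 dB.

H(0) = 2000000 / 40000 = 50
20 log₁₀(50) ≈ 33.98 dB

34.0 dB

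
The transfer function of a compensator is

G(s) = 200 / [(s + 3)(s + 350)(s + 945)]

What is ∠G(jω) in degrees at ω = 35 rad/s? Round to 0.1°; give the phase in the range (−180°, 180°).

-92.9°

At s = jω = j35:
pole (s+3): 3 + j35 → |·| = √(3²+35²) = √1234 ≈ 35.128, ∠ = arctan(35/3) ≈ 85.10°
pole (s+350): 350 + j35 → |·| = √(350²+35²) = √123725 ≈ 351.75, ∠ = arctan(35/350) ≈ 5.71°
pole (s+945): 945 + j35 → |·| = √(945²+35²) = √894250 ≈ 945.65, ∠ = arctan(35/945) ≈ 2.12°
∠G = 0.00° − 92.93° = -92.93°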